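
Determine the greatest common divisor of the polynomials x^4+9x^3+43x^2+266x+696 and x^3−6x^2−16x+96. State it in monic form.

Apply the Euclidean algorithm:
  x^4+9x^3+43x^2+266x+696 = (x+15)(x^3−6x^2−16x+96) + (149x^2+410x−744)
  x^3−6x^2−16x+96 = ((1/149)x−1304/22201)(149x^2+410x−744) + ((290280/22201)x+1161120/22201)
  149x^2+410x−744 = ((3307949/290280)x−688231/48380)((290280/22201)x+1161120/22201) + (0)
Last nonzero remainder: (290280/22201)x+1161120/22201. Dividing through by 290280/22201 gives the monic gcd x+4.

x+4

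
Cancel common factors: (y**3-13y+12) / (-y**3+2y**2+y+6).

(-y**2-3y+4)/(y**2+y+2)

By polynomial division,
  y**3-13y+12 = (-1)(-y**3+2y**2+y+6) + (2y**2-12y+18)
  -y**3+2y**2+y+6 = (-(1/2)y-2)(2y**2-12y+18) + (-14y+42)
  2y**2-12y+18 = (-(1/7)y+3/7)(-14y+42) + (0)
Last nonzero remainder: -14y+42. Dividing through by -14 gives the monic gcd y-3.
Cancel y-3 from numerator and denominator to get the reduced form.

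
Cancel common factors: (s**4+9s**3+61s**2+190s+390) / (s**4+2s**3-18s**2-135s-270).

(s**2+4s+26)/(s**2-3s-18)

Apply the Euclidean algorithm:
  s**4+9s**3+61s**2+190s+390 = (s**4+2s**3-18s**2-135s-270) + (7s**3+79s**2+325s+660)
  s**4+2s**3-18s**2-135s-270 = ((1/7)s-65/49)(7s**3+79s**2+325s+660) + ((1978/49)s**2+(9890/49)s+29670/49)
  7s**3+79s**2+325s+660 = ((343/1978)s+1078/989)((1978/49)s**2+(9890/49)s+29670/49) + (0)
Last nonzero remainder: (1978/49)s**2+(9890/49)s+29670/49. Dividing through by 1978/49 gives the monic gcd s**2+5s+15.
Cancel s**2+5s+15 from numerator and denominator to get the reduced form.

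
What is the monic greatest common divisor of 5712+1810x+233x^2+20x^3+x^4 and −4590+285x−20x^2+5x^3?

By polynomial division,
  x^4+20x^3+233x^2+1810x+5712 = ((1/5)x+24/5)(5x^3−20x^2+285x−4590) + (272x^2+1360x+27744)
  5x^3−20x^2+285x−4590 = ((5/272)x−45/272)(272x^2+1360x+27744) + (0)
Last nonzero remainder: 272x^2+1360x+27744. Dividing through by 272 gives the monic gcd x^2+5x+102.

102+5x+x^2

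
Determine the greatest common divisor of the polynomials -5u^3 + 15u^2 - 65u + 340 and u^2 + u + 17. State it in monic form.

Repeated division with remainder:
  -5u^3 + 15u^2 - 65u + 340 = (-5u + 20)(u^2 + u + 17) + (0)
The last nonzero remainder u^2 + u + 17 is already monic.

u^2 + u + 17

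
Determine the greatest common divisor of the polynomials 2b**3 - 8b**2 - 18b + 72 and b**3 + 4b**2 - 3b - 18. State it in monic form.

b + 3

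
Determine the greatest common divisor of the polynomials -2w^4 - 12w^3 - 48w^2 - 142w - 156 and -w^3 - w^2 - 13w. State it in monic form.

w^2 + w + 13

Repeated division with remainder:
  -2w^4 - 12w^3 - 48w^2 - 142w - 156 = (2w + 10)(-w^3 - w^2 - 13w) + (-12w^2 - 12w - 156)
  -w^3 - w^2 - 13w = ((1/12)w)(-12w^2 - 12w - 156) + (0)
Last nonzero remainder: -12w^2 - 12w - 156. Dividing through by -12 gives the monic gcd w^2 + w + 13.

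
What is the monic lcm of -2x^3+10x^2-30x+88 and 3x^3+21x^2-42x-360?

By polynomial division,
  -2x^3+10x^2-30x+88 = (-2/3)(3x^3+21x^2-42x-360) + (24x^2-58x-152)
  3x^3+21x^2-42x-360 = ((1/8)x+113/96)(24x^2-58x-152) + ((2173/48)x-2173/12)
  24x^2-58x-152 = ((1152/2173)x+1824/2173)((2173/48)x-2173/12) + (0)
Last nonzero remainder: (2173/48)x-2173/12. Dividing through by 2173/48 gives the monic gcd x-4.
Then lcm(f, g) = f·g / gcd(f, g); expanding and making the result monic gives the answer.

x^5+6x^4-10x^3-29x^2-34x-1320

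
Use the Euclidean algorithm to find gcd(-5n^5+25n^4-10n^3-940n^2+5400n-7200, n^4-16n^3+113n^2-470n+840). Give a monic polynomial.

n^3-9n^2+50n-120

Repeated division with remainder:
  -5n^5+25n^4-10n^3-940n^2+5400n-7200 = (-5n-55)(n^4-16n^3+113n^2-470n+840) + (-325n^3+2925n^2-16250n+39000)
  n^4-16n^3+113n^2-470n+840 = (-(1/325)n+7/325)(-325n^3+2925n^2-16250n+39000) + (0)
Last nonzero remainder: -325n^3+2925n^2-16250n+39000. Dividing through by -325 gives the monic gcd n^3-9n^2+50n-120.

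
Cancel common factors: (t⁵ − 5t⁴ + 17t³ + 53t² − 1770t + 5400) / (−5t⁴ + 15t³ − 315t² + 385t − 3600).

(−t³ + 3t² + 34t − 120)/(5t² − 5t + 80)

Repeated division with remainder:
  t⁵ − 5t⁴ + 17t³ + 53t² − 1770t + 5400 = (−(1/5)t + 2/5)(−5t⁴ + 15t³ − 315t² + 385t − 3600) + (−52t³ + 256t² − 2644t + 6840)
  −5t⁴ + 15t³ − 315t² + 385t − 3600 = ((5/52)t + 125/676)(−52t³ + 256t² − 2644t + 6840) + (−(18270/169)t² + (36540/169)t − 822150/169)
  −52t³ + 256t² − 2644t + 6840 = ((4394/9135)t − 12844/9135)(−(18270/169)t² + (36540/169)t − 822150/169) + (0)
Last nonzero remainder: −(18270/169)t² + (36540/169)t − 822150/169. Dividing through by −18270/169 gives the monic gcd t² − 2t + 45.
Cancel t² − 2t + 45 from numerator and denominator to get the reduced form.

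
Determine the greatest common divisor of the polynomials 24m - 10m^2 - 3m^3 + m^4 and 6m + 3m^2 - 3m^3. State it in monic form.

-2m + m^2

By polynomial division,
  m^4 - 3m^3 - 10m^2 + 24m = (-(1/3)m + 2/3)(-3m^3 + 3m^2 + 6m) + (-10m^2 + 20m)
  -3m^3 + 3m^2 + 6m = ((3/10)m + 3/10)(-10m^2 + 20m) + (0)
Last nonzero remainder: -10m^2 + 20m. Dividing through by -10 gives the monic gcd m^2 - 2m.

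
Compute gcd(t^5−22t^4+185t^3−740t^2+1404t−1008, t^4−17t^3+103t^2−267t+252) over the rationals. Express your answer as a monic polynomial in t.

By polynomial division,
  t^5−22t^4+185t^3−740t^2+1404t−1008 = (t−5)(t^4−17t^3+103t^2−267t+252) + (−3t^3+42t^2−183t+252)
  t^4−17t^3+103t^2−267t+252 = (−(1/3)t+1)(−3t^3+42t^2−183t+252) + (0)
Last nonzero remainder: −3t^3+42t^2−183t+252. Dividing through by −3 gives the monic gcd t^3−14t^2+61t−84.

t^3−14t^2+61t−84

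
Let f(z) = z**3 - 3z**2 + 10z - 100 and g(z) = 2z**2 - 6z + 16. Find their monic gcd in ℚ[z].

1

Apply the Euclidean algorithm:
  z**3 - 3z**2 + 10z - 100 = ((1/2)z)(2z**2 - 6z + 16) + (2z - 100)
  2z**2 - 6z + 16 = (z + 47)(2z - 100) + (4716)
  2z - 100 = ((1/2358)z - 25/1179)(4716) + (0)
The last nonzero remainder is the constant 4716, so the polynomials are coprime and gcd = 1.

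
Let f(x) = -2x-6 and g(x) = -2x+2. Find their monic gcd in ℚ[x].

1

Repeated division with remainder:
  -2x-6 = (-2x+2) + (-8)
  -2x+2 = ((1/4)x-1/4)(-8) + (0)
The last nonzero remainder is the constant -8, so the polynomials are coprime and gcd = 1.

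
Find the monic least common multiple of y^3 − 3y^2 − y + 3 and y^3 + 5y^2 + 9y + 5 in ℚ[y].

y^5 + y^4 − 8y^3 − 16y^2 + 7y + 15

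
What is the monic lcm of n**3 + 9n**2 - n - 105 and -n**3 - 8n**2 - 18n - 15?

Apply the Euclidean algorithm:
  n**3 + 9n**2 - n - 105 = (-1)(-n**3 - 8n**2 - 18n - 15) + (n**2 - 19n - 120)
  -n**3 - 8n**2 - 18n - 15 = (-n - 27)(n**2 - 19n - 120) + (-651n - 3255)
  n**2 - 19n - 120 = (-(1/651)n + 8/217)(-651n - 3255) + (0)
Last nonzero remainder: -651n - 3255. Dividing through by -651 gives the monic gcd n + 5.
Then lcm(f, g) = f·g / gcd(f, g); expanding and making the result monic gives the answer.

n**5 + 12n**4 + 29n**3 - 81n**2 - 318n - 315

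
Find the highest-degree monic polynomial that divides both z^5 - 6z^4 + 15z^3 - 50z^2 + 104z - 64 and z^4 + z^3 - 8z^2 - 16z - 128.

z^3 - 3z^2 + 4z - 32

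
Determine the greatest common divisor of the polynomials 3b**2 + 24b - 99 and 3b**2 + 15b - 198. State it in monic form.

By polynomial division,
  3b**2 + 24b - 99 = (3b**2 + 15b - 198) + (9b + 99)
  3b**2 + 15b - 198 = ((1/3)b - 2)(9b + 99) + (0)
Last nonzero remainder: 9b + 99. Dividing through by 9 gives the monic gcd b + 11.

b + 11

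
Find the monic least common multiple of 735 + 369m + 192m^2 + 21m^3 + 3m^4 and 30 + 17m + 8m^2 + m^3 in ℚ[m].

Apply the Euclidean algorithm:
  3m^4 + 21m^3 + 192m^2 + 369m + 735 = (3m − 3)(m^3 + 8m^2 + 17m + 30) + (165m^2 + 330m + 825)
  m^3 + 8m^2 + 17m + 30 = ((1/165)m + 2/55)(165m^2 + 330m + 825) + (0)
Last nonzero remainder: 165m^2 + 330m + 825. Dividing through by 165 gives the monic gcd m^2 + 2m + 5.
Then lcm(f, g) = f·g / gcd(f, g); expanding and making the result monic gives the answer.

1470 + 983m + 507m^2 + 106m^3 + 13m^4 + m^5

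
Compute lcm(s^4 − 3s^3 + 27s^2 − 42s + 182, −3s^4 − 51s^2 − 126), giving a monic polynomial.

Euclidean algorithm in ℚ[s]:
  s^4 − 3s^3 + 27s^2 − 42s + 182 = (−1/3)(−3s^4 − 51s^2 − 126) + (−3s^3 + 10s^2 − 42s + 140)
  −3s^4 − 51s^2 − 126 = (s + 10/3)(−3s^3 + 10s^2 − 42s + 140) + (−(127/3)s^2 − 1778/3)
  −3s^3 + 10s^2 − 42s + 140 = ((9/127)s − 30/127)(−(127/3)s^2 − 1778/3) + (0)
Last nonzero remainder: −(127/3)s^2 − 1778/3. Dividing through by −127/3 gives the monic gcd s^2 + 14.
Then lcm(f, g) = f·g / gcd(f, g); expanding and making the result monic gives the answer.

s^6 − 3s^5 + 30s^4 − 51s^3 + 263s^2 − 126s + 546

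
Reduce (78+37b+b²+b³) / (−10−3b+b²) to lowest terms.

(39−b+b²)/(−5+b)

Repeated division with remainder:
  b³+b²+37b+78 = (b+4)(b²−3b−10) + (59b+118)
  b²−3b−10 = ((1/59)b−5/59)(59b+118) + (0)
Last nonzero remainder: 59b+118. Dividing through by 59 gives the monic gcd b+2.
Cancel b+2 from numerator and denominator to get the reduced form.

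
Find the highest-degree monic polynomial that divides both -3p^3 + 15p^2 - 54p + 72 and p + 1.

Repeated division with remainder:
  -3p^3 + 15p^2 - 54p + 72 = (-3p^2 + 18p - 72)(p + 1) + (144)
  p + 1 = ((1/144)p + 1/144)(144) + (0)
The last nonzero remainder is the constant 144, so the polynomials are coprime and gcd = 1.

1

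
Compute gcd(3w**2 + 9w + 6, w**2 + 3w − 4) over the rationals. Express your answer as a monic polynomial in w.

Euclidean algorithm in ℚ[w]:
  3w**2 + 9w + 6 = (3)(w**2 + 3w − 4) + (18)
  w**2 + 3w − 4 = ((1/18)w**2 + (1/6)w − 2/9)(18) + (0)
The last nonzero remainder is the constant 18, so the polynomials are coprime and gcd = 1.

1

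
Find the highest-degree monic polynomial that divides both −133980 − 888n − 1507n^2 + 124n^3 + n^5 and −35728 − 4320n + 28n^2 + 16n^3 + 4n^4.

Apply the Euclidean algorithm:
  n^5 + 124n^3 − 1507n^2 − 888n − 133980 = ((1/4)n − 1)(4n^4 + 16n^3 + 28n^2 − 4320n − 35728) + (133n^3 − 399n^2 + 3724n − 169708)
  4n^4 + 16n^3 + 28n^2 − 4320n − 35728 = ((4/133)n + 4/19)(133n^3 − 399n^2 + 3724n − 169708) + (0)
Last nonzero remainder: 133n^3 − 399n^2 + 3724n − 169708. Dividing through by 133 gives the monic gcd n^3 − 3n^2 + 28n − 1276.

−1276 + 28n − 3n^2 + n^3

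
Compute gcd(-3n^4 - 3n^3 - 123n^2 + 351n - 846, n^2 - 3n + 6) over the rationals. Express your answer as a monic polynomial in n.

n^2 - 3n + 6

By polynomial division,
  -3n^4 - 3n^3 - 123n^2 + 351n - 846 = (-3n^2 - 12n - 141)(n^2 - 3n + 6) + (0)
The last nonzero remainder n^2 - 3n + 6 is already monic.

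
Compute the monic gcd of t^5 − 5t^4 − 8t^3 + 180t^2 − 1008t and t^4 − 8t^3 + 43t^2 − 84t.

By polynomial division,
  t^5 − 5t^4 − 8t^3 + 180t^2 − 1008t = (t + 3)(t^4 − 8t^3 + 43t^2 − 84t) + (−27t^3 + 135t^2 − 756t)
  t^4 − 8t^3 + 43t^2 − 84t = (−(1/27)t + 1/9)(−27t^3 + 135t^2 − 756t) + (0)
Last nonzero remainder: −27t^3 + 135t^2 − 756t. Dividing through by −27 gives the monic gcd t^3 − 5t^2 + 28t.

t^3 − 5t^2 + 28t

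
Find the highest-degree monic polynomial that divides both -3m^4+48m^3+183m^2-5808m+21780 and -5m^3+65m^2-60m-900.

By polynomial division,
  -3m^4+48m^3+183m^2-5808m+21780 = ((3/5)m-9/5)(-5m^3+65m^2-60m-900) + (336m^2-5376m+20160)
  -5m^3+65m^2-60m-900 = (-(5/336)m-5/112)(336m^2-5376m+20160) + (0)
Last nonzero remainder: 336m^2-5376m+20160. Dividing through by 336 gives the monic gcd m^2-16m+60.

m^2-16m+60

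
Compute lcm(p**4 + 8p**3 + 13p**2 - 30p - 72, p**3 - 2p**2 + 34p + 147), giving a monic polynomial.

p**6 + 3p**5 + 22p**4 + 297p**3 + 715p**2 - 1110p - 3528

Apply the Euclidean algorithm:
  p**4 + 8p**3 + 13p**2 - 30p - 72 = (p + 10)(p**3 - 2p**2 + 34p + 147) + (-p**2 - 517p - 1542)
  p**3 - 2p**2 + 34p + 147 = (-p + 519)(-p**2 - 517p - 1542) + (266815p + 800445)
  -p**2 - 517p - 1542 = (-(1/266815)p - 514/266815)(266815p + 800445) + (0)
Last nonzero remainder: 266815p + 800445. Dividing through by 266815 gives the monic gcd p + 3.
Then lcm(f, g) = f·g / gcd(f, g); expanding and making the result monic gives the answer.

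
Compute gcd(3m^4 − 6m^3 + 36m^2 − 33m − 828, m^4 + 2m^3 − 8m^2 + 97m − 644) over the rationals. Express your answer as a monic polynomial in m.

By polynomial division,
  3m^4 − 6m^3 + 36m^2 − 33m − 828 = (3)(m^4 + 2m^3 − 8m^2 + 97m − 644) + (−12m^3 + 60m^2 − 324m + 1104)
  m^4 + 2m^3 − 8m^2 + 97m − 644 = (−(1/12)m − 7/12)(−12m^3 + 60m^2 − 324m + 1104) + (0)
Last nonzero remainder: −12m^3 + 60m^2 − 324m + 1104. Dividing through by −12 gives the monic gcd m^3 − 5m^2 + 27m − 92.

m^3 − 5m^2 + 27m − 92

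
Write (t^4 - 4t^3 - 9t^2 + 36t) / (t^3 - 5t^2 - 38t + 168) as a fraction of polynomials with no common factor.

By polynomial division,
  t^4 - 4t^3 - 9t^2 + 36t = (t + 1)(t^3 - 5t^2 - 38t + 168) + (34t^2 - 94t - 168)
  t^3 - 5t^2 - 38t + 168 = ((1/34)t - 19/289)(34t^2 - 94t - 168) + (-(11340/289)t + 45360/289)
  34t^2 - 94t - 168 = (-(4913/5670)t - 289/270)(-(11340/289)t + 45360/289) + (0)
Last nonzero remainder: -(11340/289)t + 45360/289. Dividing through by -11340/289 gives the monic gcd t - 4.
Cancel t - 4 from numerator and denominator to get the reduced form.

(t^3 - 9t)/(t^2 - t - 42)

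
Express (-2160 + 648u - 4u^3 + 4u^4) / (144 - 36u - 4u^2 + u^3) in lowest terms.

(-360 + 168u - 28u^2 + 4u^3)/(24 - 10u + u^2)

By polynomial division,
  4u^4 - 4u^3 + 648u - 2160 = (4u + 12)(u^3 - 4u^2 - 36u + 144) + (192u^2 + 504u - 3888)
  u^3 - 4u^2 - 36u + 144 = ((1/192)u - 53/1536)(192u^2 + 504u - 3888) + ((105/64)u + 315/32)
  192u^2 + 504u - 3888 = ((4096/35)u - 13824/35)((105/64)u + 315/32) + (0)
Last nonzero remainder: (105/64)u + 315/32. Dividing through by 105/64 gives the monic gcd u + 6.
Cancel u + 6 from numerator and denominator to get the reduced form.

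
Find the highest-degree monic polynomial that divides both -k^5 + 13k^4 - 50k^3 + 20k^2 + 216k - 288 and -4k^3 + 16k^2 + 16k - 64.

Apply the Euclidean algorithm:
  -k^5 + 13k^4 - 50k^3 + 20k^2 + 216k - 288 = ((1/4)k^2 - (9/4)k + 9/2)(-4k^3 + 16k^2 + 16k - 64) + (0)
Last nonzero remainder: -4k^3 + 16k^2 + 16k - 64. Dividing through by -4 gives the monic gcd k^3 - 4k^2 - 4k + 16.

k^3 - 4k^2 - 4k + 16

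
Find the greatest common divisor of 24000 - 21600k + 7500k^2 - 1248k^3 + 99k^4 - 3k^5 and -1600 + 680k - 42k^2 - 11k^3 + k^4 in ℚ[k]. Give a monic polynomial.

Repeated division with remainder:
  -3k^5 + 99k^4 - 1248k^3 + 7500k^2 - 21600k + 24000 = (-3k + 66)(k^4 - 11k^3 - 42k^2 + 680k - 1600) + (-648k^3 + 12312k^2 - 71280k + 129600)
  k^4 - 11k^3 - 42k^2 + 680k - 1600 = (-(1/648)k - 1/81)(-648k^3 + 12312k^2 - 71280k + 129600) + (0)
Last nonzero remainder: -648k^3 + 12312k^2 - 71280k + 129600. Dividing through by -648 gives the monic gcd k^3 - 19k^2 + 110k - 200.

-200 + 110k - 19k^2 + k^3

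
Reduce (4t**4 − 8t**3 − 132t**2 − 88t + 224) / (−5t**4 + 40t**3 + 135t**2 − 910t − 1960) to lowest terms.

(−4t + 4)/(5t − 35)

By polynomial division,
  4t**4 − 8t**3 − 132t**2 − 88t + 224 = (−4/5)(−5t**4 + 40t**3 + 135t**2 − 910t − 1960) + (24t**3 − 24t**2 − 816t − 1344)
  −5t**4 + 40t**3 + 135t**2 − 910t − 1960 = (−(5/24)t + 35/24)(24t**3 − 24t**2 − 816t − 1344) + (0)
Last nonzero remainder: 24t**3 − 24t**2 − 816t − 1344. Dividing through by 24 gives the monic gcd t**3 − t**2 − 34t − 56.
Cancel t**3 − t**2 − 34t − 56 from numerator and denominator to get the reduced form.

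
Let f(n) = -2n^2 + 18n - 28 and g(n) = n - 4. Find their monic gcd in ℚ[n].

Euclidean algorithm in ℚ[n]:
  -2n^2 + 18n - 28 = (-2n + 10)(n - 4) + (12)
  n - 4 = ((1/12)n - 1/3)(12) + (0)
The last nonzero remainder is the constant 12, so the polynomials are coprime and gcd = 1.

1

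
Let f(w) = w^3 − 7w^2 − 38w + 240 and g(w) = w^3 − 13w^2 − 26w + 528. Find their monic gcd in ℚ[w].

w^2 − 2w − 48

By polynomial division,
  w^3 − 7w^2 − 38w + 240 = (w^3 − 13w^2 − 26w + 528) + (6w^2 − 12w − 288)
  w^3 − 13w^2 − 26w + 528 = ((1/6)w − 11/6)(6w^2 − 12w − 288) + (0)
Last nonzero remainder: 6w^2 − 12w − 288. Dividing through by 6 gives the monic gcd w^2 − 2w − 48.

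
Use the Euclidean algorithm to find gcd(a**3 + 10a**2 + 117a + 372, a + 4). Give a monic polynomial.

a + 4

By polynomial division,
  a**3 + 10a**2 + 117a + 372 = (a**2 + 6a + 93)(a + 4) + (0)
The last nonzero remainder a + 4 is already monic.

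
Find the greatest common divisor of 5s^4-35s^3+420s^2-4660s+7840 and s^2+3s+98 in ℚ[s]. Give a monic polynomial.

s^2+3s+98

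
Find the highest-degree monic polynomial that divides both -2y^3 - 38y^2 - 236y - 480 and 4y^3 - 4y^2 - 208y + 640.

y + 8

Repeated division with remainder:
  -2y^3 - 38y^2 - 236y - 480 = (-1/2)(4y^3 - 4y^2 - 208y + 640) + (-40y^2 - 340y - 160)
  4y^3 - 4y^2 - 208y + 640 = (-(1/10)y + 19/20)(-40y^2 - 340y - 160) + (99y + 792)
  -40y^2 - 340y - 160 = (-(40/99)y - 20/99)(99y + 792) + (0)
Last nonzero remainder: 99y + 792. Dividing through by 99 gives the monic gcd y + 8.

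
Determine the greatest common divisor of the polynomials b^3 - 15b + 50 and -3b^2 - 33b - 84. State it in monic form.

Repeated division with remainder:
  b^3 - 15b + 50 = (-(1/3)b + 11/3)(-3b^2 - 33b - 84) + (78b + 358)
  -3b^2 - 33b - 84 = (-(1/26)b - 125/507)(78b + 358) + (2162/507)
  78b + 358 = ((19773/1081)b + 90753/1081)(2162/507) + (0)
The last nonzero remainder is the constant 2162/507, so the polynomials are coprime and gcd = 1.

1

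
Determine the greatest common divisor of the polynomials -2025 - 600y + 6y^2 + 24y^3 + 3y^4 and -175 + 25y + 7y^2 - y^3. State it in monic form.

-25 + y^2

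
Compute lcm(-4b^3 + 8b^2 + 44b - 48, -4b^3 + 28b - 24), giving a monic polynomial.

b^4 - 4b^3 - 7b^2 + 34b - 24

Apply the Euclidean algorithm:
  -4b^3 + 8b^2 + 44b - 48 = (-4b^3 + 28b - 24) + (8b^2 + 16b - 24)
  -4b^3 + 28b - 24 = (-(1/2)b + 1)(8b^2 + 16b - 24) + (0)
Last nonzero remainder: 8b^2 + 16b - 24. Dividing through by 8 gives the monic gcd b^2 + 2b - 3.
Then lcm(f, g) = f·g / gcd(f, g); expanding and making the result monic gives the answer.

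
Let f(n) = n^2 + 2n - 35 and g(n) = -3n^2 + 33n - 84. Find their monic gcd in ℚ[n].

Euclidean algorithm in ℚ[n]:
  n^2 + 2n - 35 = (-1/3)(-3n^2 + 33n - 84) + (13n - 63)
  -3n^2 + 33n - 84 = (-(3/13)n + 240/169)(13n - 63) + (924/169)
  13n - 63 = ((2197/924)n - 507/44)(924/169) + (0)
The last nonzero remainder is the constant 924/169, so the polynomials are coprime and gcd = 1.

1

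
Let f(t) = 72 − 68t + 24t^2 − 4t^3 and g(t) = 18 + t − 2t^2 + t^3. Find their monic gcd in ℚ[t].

Repeated division with remainder:
  −4t^3 + 24t^2 − 68t + 72 = (−4)(t^3 − 2t^2 + t + 18) + (16t^2 − 64t + 144)
  t^3 − 2t^2 + t + 18 = ((1/16)t + 1/8)(16t^2 − 64t + 144) + (0)
Last nonzero remainder: 16t^2 − 64t + 144. Dividing through by 16 gives the monic gcd t^2 − 4t + 9.

9 − 4t + t^2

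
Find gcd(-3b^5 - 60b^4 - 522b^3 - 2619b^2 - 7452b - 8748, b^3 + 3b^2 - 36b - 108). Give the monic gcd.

b^2 + 9b + 18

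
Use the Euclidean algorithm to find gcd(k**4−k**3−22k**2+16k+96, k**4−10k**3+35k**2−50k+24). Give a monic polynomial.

k**2−7k+12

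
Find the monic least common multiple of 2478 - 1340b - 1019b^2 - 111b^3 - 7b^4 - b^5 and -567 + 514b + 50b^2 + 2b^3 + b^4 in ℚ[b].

-200718 + 118452b + 74701b^2 + 6255b^3 + 1142b^4 + 164b^5 + 3b^6 + b^7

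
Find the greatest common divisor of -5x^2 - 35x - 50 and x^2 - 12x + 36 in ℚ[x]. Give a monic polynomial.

Euclidean algorithm in ℚ[x]:
  -5x^2 - 35x - 50 = (-5)(x^2 - 12x + 36) + (-95x + 130)
  x^2 - 12x + 36 = (-(1/95)x + 202/1805)(-95x + 130) + (7744/361)
  -95x + 130 = (-(34295/7744)x + 23465/3872)(7744/361) + (0)
The last nonzero remainder is the constant 7744/361, so the polynomials are coprime and gcd = 1.

1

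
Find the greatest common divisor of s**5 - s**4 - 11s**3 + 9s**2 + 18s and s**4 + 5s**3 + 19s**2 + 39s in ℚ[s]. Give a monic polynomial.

By polynomial division,
  s**5 - s**4 - 11s**3 + 9s**2 + 18s = (s - 6)(s**4 + 5s**3 + 19s**2 + 39s) + (84s**2 + 252s)
  s**4 + 5s**3 + 19s**2 + 39s = ((1/84)s**2 + (1/42)s + 13/84)(84s**2 + 252s) + (0)
Last nonzero remainder: 84s**2 + 252s. Dividing through by 84 gives the monic gcd s**2 + 3s.

s**2 + 3s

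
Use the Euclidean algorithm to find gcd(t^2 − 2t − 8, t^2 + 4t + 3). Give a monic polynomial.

Repeated division with remainder:
  t^2 − 2t − 8 = (t^2 + 4t + 3) + (−6t − 11)
  t^2 + 4t + 3 = (−(1/6)t − 13/36)(−6t − 11) + (−35/36)
  −6t − 11 = ((216/35)t + 396/35)(−35/36) + (0)
The last nonzero remainder is the constant −35/36, so the polynomials are coprime and gcd = 1.

1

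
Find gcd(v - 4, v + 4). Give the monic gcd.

1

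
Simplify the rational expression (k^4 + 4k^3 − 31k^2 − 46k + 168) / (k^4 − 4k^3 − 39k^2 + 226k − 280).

(k + 3)/(k − 5)

Repeated division with remainder:
  k^4 + 4k^3 − 31k^2 − 46k + 168 = (k^4 − 4k^3 − 39k^2 + 226k − 280) + (8k^3 + 8k^2 − 272k + 448)
  k^4 − 4k^3 − 39k^2 + 226k − 280 = ((1/8)k − 5/8)(8k^3 + 8k^2 − 272k + 448) + (0)
Last nonzero remainder: 8k^3 + 8k^2 − 272k + 448. Dividing through by 8 gives the monic gcd k^3 + k^2 − 34k + 56.
Cancel k^3 + k^2 − 34k + 56 from numerator and denominator to get the reduced form.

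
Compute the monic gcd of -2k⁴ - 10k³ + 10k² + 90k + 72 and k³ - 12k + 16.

k + 4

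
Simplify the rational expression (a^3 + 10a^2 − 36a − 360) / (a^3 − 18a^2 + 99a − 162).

(a^2 + 16a + 60)/(a^2 − 12a + 27)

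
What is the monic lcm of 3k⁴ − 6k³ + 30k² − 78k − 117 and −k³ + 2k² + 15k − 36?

k⁶ − k⁵ − 4k⁴ + 8k³ − 185k² + 273k + 468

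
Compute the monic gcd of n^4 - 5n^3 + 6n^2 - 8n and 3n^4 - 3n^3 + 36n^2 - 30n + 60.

Euclidean algorithm in ℚ[n]:
  n^4 - 5n^3 + 6n^2 - 8n = (1/3)(3n^4 - 3n^3 + 36n^2 - 30n + 60) + (-4n^3 - 6n^2 + 2n - 20)
  3n^4 - 3n^3 + 36n^2 - 30n + 60 = (-(3/4)n + 15/8)(-4n^3 - 6n^2 + 2n - 20) + ((195/4)n^2 - (195/4)n + 195/2)
  -4n^3 - 6n^2 + 2n - 20 = (-(16/195)n - 8/39)((195/4)n^2 - (195/4)n + 195/2) + (0)
Last nonzero remainder: (195/4)n^2 - (195/4)n + 195/2. Dividing through by 195/4 gives the monic gcd n^2 - n + 2.

n^2 - n + 2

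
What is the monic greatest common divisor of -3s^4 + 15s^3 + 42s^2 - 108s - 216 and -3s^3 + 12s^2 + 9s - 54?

s^2 - s - 6

By polynomial division,
  -3s^4 + 15s^3 + 42s^2 - 108s - 216 = (s - 1)(-3s^3 + 12s^2 + 9s - 54) + (45s^2 - 45s - 270)
  -3s^3 + 12s^2 + 9s - 54 = (-(1/15)s + 1/5)(45s^2 - 45s - 270) + (0)
Last nonzero remainder: 45s^2 - 45s - 270. Dividing through by 45 gives the monic gcd s^2 - s - 6.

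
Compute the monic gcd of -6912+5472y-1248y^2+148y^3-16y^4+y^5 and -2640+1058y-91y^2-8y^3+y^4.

48-14y+y^2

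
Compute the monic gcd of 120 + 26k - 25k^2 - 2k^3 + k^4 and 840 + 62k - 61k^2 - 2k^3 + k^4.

-20 - k + k^2

Euclidean algorithm in ℚ[k]:
  k^4 - 2k^3 - 25k^2 + 26k + 120 = (k^4 - 2k^3 - 61k^2 + 62k + 840) + (36k^2 - 36k - 720)
  k^4 - 2k^3 - 61k^2 + 62k + 840 = ((1/36)k^2 - (1/36)k - 7/6)(36k^2 - 36k - 720) + (0)
Last nonzero remainder: 36k^2 - 36k - 720. Dividing through by 36 gives the monic gcd k^2 - k - 20.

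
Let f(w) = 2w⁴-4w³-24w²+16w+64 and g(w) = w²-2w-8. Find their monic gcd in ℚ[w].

Euclidean algorithm in ℚ[w]:
  2w⁴-4w³-24w²+16w+64 = (2w²-8)(w²-2w-8) + (0)
The last nonzero remainder w²-2w-8 is already monic.

w²-2w-8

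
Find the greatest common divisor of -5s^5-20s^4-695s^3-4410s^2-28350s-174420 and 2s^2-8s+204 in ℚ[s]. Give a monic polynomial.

s^2-4s+102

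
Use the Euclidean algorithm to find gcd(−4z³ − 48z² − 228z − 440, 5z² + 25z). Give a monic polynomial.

Apply the Euclidean algorithm:
  −4z³ − 48z² − 228z − 440 = (−(4/5)z − 28/5)(5z² + 25z) + (−88z − 440)
  5z² + 25z = (−(5/88)z)(−88z − 440) + (0)
Last nonzero remainder: −88z − 440. Dividing through by −88 gives the monic gcd z + 5.

z + 5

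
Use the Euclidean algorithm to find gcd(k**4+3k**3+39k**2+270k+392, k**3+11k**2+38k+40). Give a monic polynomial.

k**2+6k+8

Apply the Euclidean algorithm:
  k**4+3k**3+39k**2+270k+392 = (k−8)(k**3+11k**2+38k+40) + (89k**2+534k+712)
  k**3+11k**2+38k+40 = ((1/89)k+5/89)(89k**2+534k+712) + (0)
Last nonzero remainder: 89k**2+534k+712. Dividing through by 89 gives the monic gcd k**2+6k+8.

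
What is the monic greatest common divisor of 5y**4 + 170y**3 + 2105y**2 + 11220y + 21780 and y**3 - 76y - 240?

y + 6

Repeated division with remainder:
  5y**4 + 170y**3 + 2105y**2 + 11220y + 21780 = (5y + 170)(y**3 - 76y - 240) + (2485y**2 + 25340y + 62580)
  y**3 - 76y - 240 = ((1/2485)y - 724/176435)(2485y**2 + 25340y + 62580) + ((14112/5041)y + 84672/5041)
  2485y**2 + 25340y + 62580 = ((1789555/2016)y + 3755545/1008)((14112/5041)y + 84672/5041) + (0)
Last nonzero remainder: (14112/5041)y + 84672/5041. Dividing through by 14112/5041 gives the monic gcd y + 6.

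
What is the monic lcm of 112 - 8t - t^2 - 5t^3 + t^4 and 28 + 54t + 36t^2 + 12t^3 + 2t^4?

224 + 320t + 86t^2 - 21t^3 - 14t^4 - 2t^5 + t^6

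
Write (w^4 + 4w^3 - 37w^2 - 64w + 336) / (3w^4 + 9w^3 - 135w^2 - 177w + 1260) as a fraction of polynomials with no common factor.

(w - 4)/(3w - 15)

By polynomial division,
  w^4 + 4w^3 - 37w^2 - 64w + 336 = (1/3)(3w^4 + 9w^3 - 135w^2 - 177w + 1260) + (w^3 + 8w^2 - 5w - 84)
  3w^4 + 9w^3 - 135w^2 - 177w + 1260 = (3w - 15)(w^3 + 8w^2 - 5w - 84) + (0)
The last nonzero remainder w^3 + 8w^2 - 5w - 84 is already monic.
Cancel w^3 + 8w^2 - 5w - 84 from numerator and denominator to get the reduced form.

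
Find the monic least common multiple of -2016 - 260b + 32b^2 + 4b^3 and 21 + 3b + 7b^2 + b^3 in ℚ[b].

By polynomial division,
  4b^3 + 32b^2 - 260b - 2016 = (4)(b^3 + 7b^2 + 3b + 21) + (4b^2 - 272b - 2100)
  b^3 + 7b^2 + 3b + 21 = ((1/4)b + 75/4)(4b^2 - 272b - 2100) + (5628b + 39396)
  4b^2 - 272b - 2100 = ((1/1407)b - 25/469)(5628b + 39396) + (0)
Last nonzero remainder: 5628b + 39396. Dividing through by 5628 gives the monic gcd b + 7.
Then lcm(f, g) = f·g / gcd(f, g); expanding and making the result monic gives the answer.

-1512 - 195b - 480b^2 - 62b^3 + 8b^4 + b^5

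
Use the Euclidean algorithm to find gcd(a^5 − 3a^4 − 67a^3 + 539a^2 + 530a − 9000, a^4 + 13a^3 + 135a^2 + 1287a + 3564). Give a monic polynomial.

a^2 + 13a + 36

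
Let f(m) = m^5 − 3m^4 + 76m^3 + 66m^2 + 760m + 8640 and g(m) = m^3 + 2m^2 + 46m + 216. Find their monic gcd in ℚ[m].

Apply the Euclidean algorithm:
  m^5 − 3m^4 + 76m^3 + 66m^2 + 760m + 8640 = (m^2 − 5m + 40)(m^3 + 2m^2 + 46m + 216) + (0)
The last nonzero remainder m^3 + 2m^2 + 46m + 216 is already monic.

m^3 + 2m^2 + 46m + 216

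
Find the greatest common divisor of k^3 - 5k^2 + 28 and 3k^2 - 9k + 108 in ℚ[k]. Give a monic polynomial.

Euclidean algorithm in ℚ[k]:
  k^3 - 5k^2 + 28 = ((1/3)k - 2/3)(3k^2 - 9k + 108) + (-42k + 100)
  3k^2 - 9k + 108 = (-(1/14)k + 13/294)(-42k + 100) + (15226/147)
  -42k + 100 = (-(3087/7613)k + 7350/7613)(15226/147) + (0)
The last nonzero remainder is the constant 15226/147, so the polynomials are coprime and gcd = 1.

1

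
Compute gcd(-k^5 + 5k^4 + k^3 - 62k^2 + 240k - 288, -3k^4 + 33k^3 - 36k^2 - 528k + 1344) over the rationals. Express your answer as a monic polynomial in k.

Euclidean algorithm in ℚ[k]:
  -k^5 + 5k^4 + k^3 - 62k^2 + 240k - 288 = ((1/3)k + 2)(-3k^4 + 33k^3 - 36k^2 - 528k + 1344) + (-53k^3 + 186k^2 + 848k - 2976)
  -3k^4 + 33k^3 - 36k^2 - 528k + 1344 = ((3/53)k - 1191/2809)(-53k^3 + 186k^2 + 848k - 2976) + (-(14430/2809)k^2 + 230880/2809)
  -53k^3 + 186k^2 + 848k - 2976 = ((148877/14430)k - 87079/2405)(-(14430/2809)k^2 + 230880/2809) + (0)
Last nonzero remainder: -(14430/2809)k^2 + 230880/2809. Dividing through by -14430/2809 gives the monic gcd k^2 - 16.

k^2 - 16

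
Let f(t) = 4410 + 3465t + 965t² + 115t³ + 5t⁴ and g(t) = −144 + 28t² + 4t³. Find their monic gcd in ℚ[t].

Euclidean algorithm in ℚ[t]:
  5t⁴ + 115t³ + 965t² + 3465t + 4410 = ((5/4)t + 20)(4t³ + 28t² − 144) + (405t² + 3645t + 7290)
  4t³ + 28t² − 144 = ((4/405)t − 8/405)(405t² + 3645t + 7290) + (0)
Last nonzero remainder: 405t² + 3645t + 7290. Dividing through by 405 gives the monic gcd t² + 9t + 18.

18 + 9t + t²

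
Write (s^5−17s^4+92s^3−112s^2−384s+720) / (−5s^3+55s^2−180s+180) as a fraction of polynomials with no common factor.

(−s^3+9s^2−8s−60)/(5s−15)

Apply the Euclidean algorithm:
  s^5−17s^4+92s^3−112s^2−384s+720 = (−(1/5)s^2+(6/5)s+2)(−5s^3+55s^2−180s+180) + (30s^2−240s+360)
  −5s^3+55s^2−180s+180 = (−(1/6)s+1/2)(30s^2−240s+360) + (0)
Last nonzero remainder: 30s^2−240s+360. Dividing through by 30 gives the monic gcd s^2−8s+12.
Cancel s^2−8s+12 from numerator and denominator to get the reduced form.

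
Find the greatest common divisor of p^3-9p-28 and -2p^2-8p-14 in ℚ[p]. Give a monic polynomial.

p^2+4p+7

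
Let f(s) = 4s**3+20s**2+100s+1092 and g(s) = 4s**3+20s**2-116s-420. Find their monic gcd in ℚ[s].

Apply the Euclidean algorithm:
  4s**3+20s**2+100s+1092 = (4s**3+20s**2-116s-420) + (216s+1512)
  4s**3+20s**2-116s-420 = ((1/54)s**2-(1/27)s-5/18)(216s+1512) + (0)
Last nonzero remainder: 216s+1512. Dividing through by 216 gives the monic gcd s+7.

s+7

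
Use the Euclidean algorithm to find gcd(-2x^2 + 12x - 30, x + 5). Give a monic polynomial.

Repeated division with remainder:
  -2x^2 + 12x - 30 = (-2x + 22)(x + 5) + (-140)
  x + 5 = (-(1/140)x - 1/28)(-140) + (0)
The last nonzero remainder is the constant -140, so the polynomials are coprime and gcd = 1.

1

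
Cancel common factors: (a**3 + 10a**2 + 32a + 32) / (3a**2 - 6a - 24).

Repeated division with remainder:
  a**3 + 10a**2 + 32a + 32 = ((1/3)a + 4)(3a**2 - 6a - 24) + (64a + 128)
  3a**2 - 6a - 24 = ((3/64)a - 3/16)(64a + 128) + (0)
Last nonzero remainder: 64a + 128. Dividing through by 64 gives the monic gcd a + 2.
Cancel a + 2 from numerator and denominator to get the reduced form.

(a**2 + 8a + 16)/(3a - 12)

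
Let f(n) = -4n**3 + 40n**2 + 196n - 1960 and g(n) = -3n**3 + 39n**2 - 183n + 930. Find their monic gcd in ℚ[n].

Repeated division with remainder:
  -4n**3 + 40n**2 + 196n - 1960 = (4/3)(-3n**3 + 39n**2 - 183n + 930) + (-12n**2 + 440n - 3200)
  -3n**3 + 39n**2 - 183n + 930 = ((1/4)n + 71/12)(-12n**2 + 440n - 3200) + (-(5959/3)n + 59590/3)
  -12n**2 + 440n - 3200 = ((36/5959)n - 960/5959)(-(5959/3)n + 59590/3) + (0)
Last nonzero remainder: -(5959/3)n + 59590/3. Dividing through by -5959/3 gives the monic gcd n - 10.

n - 10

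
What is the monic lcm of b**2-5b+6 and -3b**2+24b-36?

Repeated division with remainder:
  b**2-5b+6 = (-1/3)(-3b**2+24b-36) + (3b-6)
  -3b**2+24b-36 = (-b+6)(3b-6) + (0)
Last nonzero remainder: 3b-6. Dividing through by 3 gives the monic gcd b-2.
Then lcm(f, g) = f·g / gcd(f, g); expanding and making the result monic gives the answer.

b**3-11b**2+36b-36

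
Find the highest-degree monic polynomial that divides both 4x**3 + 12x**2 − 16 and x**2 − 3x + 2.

Repeated division with remainder:
  4x**3 + 12x**2 − 16 = (4x + 24)(x**2 − 3x + 2) + (64x − 64)
  x**2 − 3x + 2 = ((1/64)x − 1/32)(64x − 64) + (0)
Last nonzero remainder: 64x − 64. Dividing through by 64 gives the monic gcd x − 1.

x − 1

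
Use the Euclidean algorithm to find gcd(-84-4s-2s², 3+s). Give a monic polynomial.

1

Repeated division with remainder:
  -2s²-4s-84 = (-2s+2)(s+3) + (-90)
  s+3 = (-(1/90)s-1/30)(-90) + (0)
The last nonzero remainder is the constant -90, so the polynomials are coprime and gcd = 1.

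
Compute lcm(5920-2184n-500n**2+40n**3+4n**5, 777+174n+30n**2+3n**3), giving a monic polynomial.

10360-2342n-1421n**2-55n**3+10n**4+7n**5+n**6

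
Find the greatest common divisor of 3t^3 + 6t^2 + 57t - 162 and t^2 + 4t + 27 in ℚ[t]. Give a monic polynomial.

t^2 + 4t + 27

Apply the Euclidean algorithm:
  3t^3 + 6t^2 + 57t - 162 = (3t - 6)(t^2 + 4t + 27) + (0)
The last nonzero remainder t^2 + 4t + 27 is already monic.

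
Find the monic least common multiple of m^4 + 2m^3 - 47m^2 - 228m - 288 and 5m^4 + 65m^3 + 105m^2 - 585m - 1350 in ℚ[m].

m^6 + 9m^5 - 63m^4 - 617m^3 - 474m^2 + 4824m + 8640

Repeated division with remainder:
  m^4 + 2m^3 - 47m^2 - 228m - 288 = (1/5)(5m^4 + 65m^3 + 105m^2 - 585m - 1350) + (-11m^3 - 68m^2 - 111m - 18)
  5m^4 + 65m^3 + 105m^2 - 585m - 1350 = (-(5/11)m - 375/121)(-11m^3 - 68m^2 - 111m - 18) + (-(18900/121)m^2 - (113400/121)m - 170100/121)
  -11m^3 - 68m^2 - 111m - 18 = ((1331/18900)m + 121/9450)(-(18900/121)m^2 - (113400/121)m - 170100/121) + (0)
Last nonzero remainder: -(18900/121)m^2 - (113400/121)m - 170100/121. Dividing through by -18900/121 gives the monic gcd m^2 + 6m + 9.
Then lcm(f, g) = f·g / gcd(f, g); expanding and making the result monic gives the answer.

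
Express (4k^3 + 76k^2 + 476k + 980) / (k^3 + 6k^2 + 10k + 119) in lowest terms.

(4k^2 + 48k + 140)/(k^2 - k + 17)

Repeated division with remainder:
  4k^3 + 76k^2 + 476k + 980 = (4)(k^3 + 6k^2 + 10k + 119) + (52k^2 + 436k + 504)
  k^3 + 6k^2 + 10k + 119 = ((1/52)k - 31/676)(52k^2 + 436k + 504) + ((3431/169)k + 24017/169)
  52k^2 + 436k + 504 = ((8788/3431)k + 12168/3431)((3431/169)k + 24017/169) + (0)
Last nonzero remainder: (3431/169)k + 24017/169. Dividing through by 3431/169 gives the monic gcd k + 7.
Cancel k + 7 from numerator and denominator to get the reduced form.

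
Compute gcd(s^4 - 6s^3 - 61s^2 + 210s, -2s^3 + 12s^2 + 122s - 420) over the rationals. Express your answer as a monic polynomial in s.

Apply the Euclidean algorithm:
  s^4 - 6s^3 - 61s^2 + 210s = (-(1/2)s)(-2s^3 + 12s^2 + 122s - 420) + (0)
Last nonzero remainder: -2s^3 + 12s^2 + 122s - 420. Dividing through by -2 gives the monic gcd s^3 - 6s^2 - 61s + 210.

s^3 - 6s^2 - 61s + 210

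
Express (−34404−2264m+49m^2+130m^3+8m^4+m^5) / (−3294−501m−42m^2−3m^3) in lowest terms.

(282+7m−3m^2−m^3)/(27+3m)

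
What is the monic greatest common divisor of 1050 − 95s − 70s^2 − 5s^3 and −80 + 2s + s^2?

10 + s

Apply the Euclidean algorithm:
  −5s^3 − 70s^2 − 95s + 1050 = (−5s − 60)(s^2 + 2s − 80) + (−375s − 3750)
  s^2 + 2s − 80 = (−(1/375)s + 8/375)(−375s − 3750) + (0)
Last nonzero remainder: −375s − 3750. Dividing through by −375 gives the monic gcd s + 10.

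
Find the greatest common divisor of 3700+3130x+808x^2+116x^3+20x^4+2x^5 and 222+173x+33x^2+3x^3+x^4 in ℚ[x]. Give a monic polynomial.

Repeated division with remainder:
  2x^5+20x^4+116x^3+808x^2+3130x+3700 = (2x+14)(x^4+3x^3+33x^2+173x+222) + (8x^3+264x+592)
  x^4+3x^3+33x^2+173x+222 = ((1/8)x+3/8)(8x^3+264x+592) + (0)
Last nonzero remainder: 8x^3+264x+592. Dividing through by 8 gives the monic gcd x^3+33x+74.

74+33x+x^3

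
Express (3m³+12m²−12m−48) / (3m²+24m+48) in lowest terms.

(m²−4)/(m+4)

Apply the Euclidean algorithm:
  3m³+12m²−12m−48 = (m−4)(3m²+24m+48) + (36m+144)
  3m²+24m+48 = ((1/12)m+1/3)(36m+144) + (0)
Last nonzero remainder: 36m+144. Dividing through by 36 gives the monic gcd m+4.
Cancel m+4 from numerator and denominator to get the reduced form.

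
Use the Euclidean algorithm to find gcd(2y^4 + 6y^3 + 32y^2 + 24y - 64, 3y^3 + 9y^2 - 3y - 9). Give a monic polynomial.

By polynomial division,
  2y^4 + 6y^3 + 32y^2 + 24y - 64 = ((2/3)y)(3y^3 + 9y^2 - 3y - 9) + (34y^2 + 30y - 64)
  3y^3 + 9y^2 - 3y - 9 = ((3/34)y + 54/289)(34y^2 + 30y - 64) + (-(855/289)y + 855/289)
  34y^2 + 30y - 64 = (-(9826/855)y - 18496/855)(-(855/289)y + 855/289) + (0)
Last nonzero remainder: -(855/289)y + 855/289. Dividing through by -855/289 gives the monic gcd y - 1.

y - 1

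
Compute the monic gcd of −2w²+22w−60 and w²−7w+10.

w−5

By polynomial division,
  −2w²+22w−60 = (−2)(w²−7w+10) + (8w−40)
  w²−7w+10 = ((1/8)w−1/4)(8w−40) + (0)
Last nonzero remainder: 8w−40. Dividing through by 8 gives the monic gcd w−5.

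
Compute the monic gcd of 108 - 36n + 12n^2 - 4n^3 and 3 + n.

1

Apply the Euclidean algorithm:
  -4n^3 + 12n^2 - 36n + 108 = (-4n^2 + 24n - 108)(n + 3) + (432)
  n + 3 = ((1/432)n + 1/144)(432) + (0)
The last nonzero remainder is the constant 432, so the polynomials are coprime and gcd = 1.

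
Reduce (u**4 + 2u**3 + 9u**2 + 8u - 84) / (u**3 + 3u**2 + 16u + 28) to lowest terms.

By polynomial division,
  u**4 + 2u**3 + 9u**2 + 8u - 84 = (u - 1)(u**3 + 3u**2 + 16u + 28) + (-4u**2 - 4u - 56)
  u**3 + 3u**2 + 16u + 28 = (-(1/4)u - 1/2)(-4u**2 - 4u - 56) + (0)
Last nonzero remainder: -4u**2 - 4u - 56. Dividing through by -4 gives the monic gcd u**2 + u + 14.
Cancel u**2 + u + 14 from numerator and denominator to get the reduced form.

(u**2 + u - 6)/(u + 2)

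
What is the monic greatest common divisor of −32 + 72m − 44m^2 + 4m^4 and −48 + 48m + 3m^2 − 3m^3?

−4 + 3m + m^2

Euclidean algorithm in ℚ[m]:
  4m^4 − 44m^2 + 72m − 32 = (−(4/3)m − 4/3)(−3m^3 + 3m^2 + 48m − 48) + (24m^2 + 72m − 96)
  −3m^3 + 3m^2 + 48m − 48 = (−(1/8)m + 1/2)(24m^2 + 72m − 96) + (0)
Last nonzero remainder: 24m^2 + 72m − 96. Dividing through by 24 gives the monic gcd m^2 + 3m − 4.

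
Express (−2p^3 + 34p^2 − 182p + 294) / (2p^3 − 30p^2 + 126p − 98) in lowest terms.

Repeated division with remainder:
  −2p^3 + 34p^2 − 182p + 294 = (−1)(2p^3 − 30p^2 + 126p − 98) + (4p^2 − 56p + 196)
  2p^3 − 30p^2 + 126p − 98 = ((1/2)p − 1/2)(4p^2 − 56p + 196) + (0)
Last nonzero remainder: 4p^2 − 56p + 196. Dividing through by 4 gives the monic gcd p^2 − 14p + 49.
Cancel p^2 − 14p + 49 from numerator and denominator to get the reduced form.

(−p + 3)/(p − 1)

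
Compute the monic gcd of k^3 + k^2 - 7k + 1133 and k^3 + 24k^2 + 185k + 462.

Apply the Euclidean algorithm:
  k^3 + k^2 - 7k + 1133 = (k^3 + 24k^2 + 185k + 462) + (-23k^2 - 192k + 671)
  k^3 + 24k^2 + 185k + 462 = (-(1/23)k - 360/529)(-23k^2 - 192k + 671) + ((44178/529)k + 485958/529)
  -23k^2 - 192k + 671 = (-(12167/44178)k + 32269/44178)((44178/529)k + 485958/529) + (0)
Last nonzero remainder: (44178/529)k + 485958/529. Dividing through by 44178/529 gives the monic gcd k + 11.

k + 11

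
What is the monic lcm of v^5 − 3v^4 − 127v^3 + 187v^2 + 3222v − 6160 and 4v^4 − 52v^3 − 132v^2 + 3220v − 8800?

Apply the Euclidean algorithm:
  v^5 − 3v^4 − 127v^3 + 187v^2 + 3222v − 6160 = ((1/4)v + 5/2)(4v^4 − 52v^3 − 132v^2 + 3220v − 8800) + (36v^3 − 288v^2 − 2628v + 15840)
  4v^4 − 52v^3 − 132v^2 + 3220v − 8800 = ((1/9)v − 5/9)(36v^3 − 288v^2 − 2628v + 15840) + (0)
Last nonzero remainder: 36v^3 − 288v^2 − 2628v + 15840. Dividing through by 36 gives the monic gcd v^3 − 8v^2 − 73v + 440.
Then lcm(f, g) = f·g / gcd(f, g); expanding and making the result monic gives the answer.

v^6 − 8v^5 − 112v^4 + 822v^3 + 2287v^2 − 22270v + 30800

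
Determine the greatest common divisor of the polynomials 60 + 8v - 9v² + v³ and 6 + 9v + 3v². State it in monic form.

2 + v

By polynomial division,
  v³ - 9v² + 8v + 60 = ((1/3)v - 4)(3v² + 9v + 6) + (42v + 84)
  3v² + 9v + 6 = ((1/14)v + 1/14)(42v + 84) + (0)
Last nonzero remainder: 42v + 84. Dividing through by 42 gives the monic gcd v + 2.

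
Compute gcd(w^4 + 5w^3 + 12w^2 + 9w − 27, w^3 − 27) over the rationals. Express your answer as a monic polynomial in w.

By polynomial division,
  w^4 + 5w^3 + 12w^2 + 9w − 27 = (w + 5)(w^3 − 27) + (12w^2 + 36w + 108)
  w^3 − 27 = ((1/12)w − 1/4)(12w^2 + 36w + 108) + (0)
Last nonzero remainder: 12w^2 + 36w + 108. Dividing through by 12 gives the monic gcd w^2 + 3w + 9.

w^2 + 3w + 9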